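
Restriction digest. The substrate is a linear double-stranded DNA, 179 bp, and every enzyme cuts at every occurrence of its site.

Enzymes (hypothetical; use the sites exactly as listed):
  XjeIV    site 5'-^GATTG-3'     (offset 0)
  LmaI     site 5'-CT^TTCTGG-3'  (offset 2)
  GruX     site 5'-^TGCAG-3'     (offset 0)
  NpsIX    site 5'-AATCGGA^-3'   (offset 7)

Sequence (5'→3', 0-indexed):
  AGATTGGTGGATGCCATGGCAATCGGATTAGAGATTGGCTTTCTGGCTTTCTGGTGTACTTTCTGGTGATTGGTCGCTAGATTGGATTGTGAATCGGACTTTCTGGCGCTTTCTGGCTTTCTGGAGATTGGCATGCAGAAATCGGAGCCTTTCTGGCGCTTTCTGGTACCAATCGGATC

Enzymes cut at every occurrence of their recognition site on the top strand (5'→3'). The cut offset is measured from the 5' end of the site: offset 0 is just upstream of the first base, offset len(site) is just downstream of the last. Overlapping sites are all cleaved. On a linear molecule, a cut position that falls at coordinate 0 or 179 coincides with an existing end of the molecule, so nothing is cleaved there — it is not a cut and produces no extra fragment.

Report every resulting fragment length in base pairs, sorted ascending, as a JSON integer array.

Scan for sites:
  XjeIV GATTG/0: at [1, 32, 67, 79, 84, 125] ⇒ [1, 32, 67, 79, 84, 125]
  LmaI CTTTCTGG/2: at [38, 46, 58, 98, 108, 116, 148, 158] ⇒ [40, 48, 60, 100, 110, 118, 150, 160]
  GruX TGCAG/0: at [133] ⇒ [133]
  NpsIX AATCGGA/7: at [20, 91, 139, 170] ⇒ [27, 98, 146, 177]

Pooled cuts: [1, 27, 32, 40, 48, 60, 67, 79, 84, 98, 100, 110, 118, 125, 133, 146, 150, 160, 177]

Fragments:
  [0,1): 1 bp
  [1,27): 26 bp
  [27,32): 5 bp
  [32,40): 8 bp
  [40,48): 8 bp
  [48,60): 12 bp
  [60,67): 7 bp
  [67,79): 12 bp
  [79,84): 5 bp
  [84,98): 14 bp
  [98,100): 2 bp
  [100,110): 10 bp
  [110,118): 8 bp
  [118,125): 7 bp
  [125,133): 8 bp
  [133,146): 13 bp
  [146,150): 4 bp
  [150,160): 10 bp
  [160,177): 17 bp
  [177,179): 2 bp

[1,2,2,4,5,5,7,7,8,8,8,8,10,10,12,12,13,14,17,26]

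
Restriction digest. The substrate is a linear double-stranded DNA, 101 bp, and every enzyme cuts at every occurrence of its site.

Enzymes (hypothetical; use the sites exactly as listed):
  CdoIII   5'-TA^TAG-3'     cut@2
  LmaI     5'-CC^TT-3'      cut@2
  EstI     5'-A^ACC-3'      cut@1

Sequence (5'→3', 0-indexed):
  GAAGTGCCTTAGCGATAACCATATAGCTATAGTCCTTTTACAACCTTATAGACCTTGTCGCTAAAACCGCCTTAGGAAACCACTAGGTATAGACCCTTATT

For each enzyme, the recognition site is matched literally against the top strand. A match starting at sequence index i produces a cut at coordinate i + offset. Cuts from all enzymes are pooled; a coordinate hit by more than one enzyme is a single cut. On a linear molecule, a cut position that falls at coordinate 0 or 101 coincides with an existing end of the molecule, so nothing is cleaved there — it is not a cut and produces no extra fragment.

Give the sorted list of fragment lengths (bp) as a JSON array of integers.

[3,3,5,6,6,6,6,6,7,7,7,8,9,11,11]

Per-enzyme occurrences:
  CdoIII (TATAG, off=2): starts [21, 27, 46, 87] → cuts [23, 29, 48, 89]
  LmaI (CCTT, off=2): starts [6, 33, 43, 52, 69, 94] → cuts [8, 35, 45, 54, 71, 96]
  EstI (AACC, off=1): starts [16, 41, 64, 77] → cuts [17, 42, 65, 78]

Pooled cuts: [8, 17, 23, 29, 35, 42, 45, 48, 54, 65, 71, 78, 89, 96]

Fragment lengths:
  [0,8): 8 bp
  [8,17): 9 bp
  [17,23): 6 bp
  [23,29): 6 bp
  [29,35): 6 bp
  [35,42): 7 bp
  [42,45): 3 bp
  [45,48): 3 bp
  [48,54): 6 bp
  [54,65): 11 bp
  [65,71): 6 bp
  [71,78): 7 bp
  [78,89): 11 bp
  [89,96): 7 bp
  [96,101): 5 bp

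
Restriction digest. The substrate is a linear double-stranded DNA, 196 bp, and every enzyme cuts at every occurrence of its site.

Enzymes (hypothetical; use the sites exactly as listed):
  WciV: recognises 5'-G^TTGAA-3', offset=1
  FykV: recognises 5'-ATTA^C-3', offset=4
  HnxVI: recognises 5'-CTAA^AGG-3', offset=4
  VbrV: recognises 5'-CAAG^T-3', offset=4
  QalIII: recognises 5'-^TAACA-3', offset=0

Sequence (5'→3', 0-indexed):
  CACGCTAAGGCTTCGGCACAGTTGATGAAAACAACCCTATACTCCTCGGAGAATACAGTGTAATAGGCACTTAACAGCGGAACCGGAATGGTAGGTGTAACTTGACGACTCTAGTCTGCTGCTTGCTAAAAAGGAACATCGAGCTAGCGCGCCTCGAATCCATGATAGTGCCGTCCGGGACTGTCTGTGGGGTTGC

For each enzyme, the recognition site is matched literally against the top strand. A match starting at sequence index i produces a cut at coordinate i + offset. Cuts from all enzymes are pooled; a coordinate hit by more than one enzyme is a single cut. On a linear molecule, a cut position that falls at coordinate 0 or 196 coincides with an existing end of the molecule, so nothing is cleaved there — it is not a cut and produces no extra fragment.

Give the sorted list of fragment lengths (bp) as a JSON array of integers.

Scan for sites:
  WciV (GTTGAA, off=1): no sites
  FykV (ATTAC, off=4): no sites
  HnxVI (CTAAAGG, off=4): no sites
  VbrV (CAAGT, off=4): no sites
  QalIII TAACA/0: at [71] ⇒ [71]

Pooled cuts: [71]

Fragment lengths:
  [0,71): 71 bp
  [71,196): 125 bp

[71,125]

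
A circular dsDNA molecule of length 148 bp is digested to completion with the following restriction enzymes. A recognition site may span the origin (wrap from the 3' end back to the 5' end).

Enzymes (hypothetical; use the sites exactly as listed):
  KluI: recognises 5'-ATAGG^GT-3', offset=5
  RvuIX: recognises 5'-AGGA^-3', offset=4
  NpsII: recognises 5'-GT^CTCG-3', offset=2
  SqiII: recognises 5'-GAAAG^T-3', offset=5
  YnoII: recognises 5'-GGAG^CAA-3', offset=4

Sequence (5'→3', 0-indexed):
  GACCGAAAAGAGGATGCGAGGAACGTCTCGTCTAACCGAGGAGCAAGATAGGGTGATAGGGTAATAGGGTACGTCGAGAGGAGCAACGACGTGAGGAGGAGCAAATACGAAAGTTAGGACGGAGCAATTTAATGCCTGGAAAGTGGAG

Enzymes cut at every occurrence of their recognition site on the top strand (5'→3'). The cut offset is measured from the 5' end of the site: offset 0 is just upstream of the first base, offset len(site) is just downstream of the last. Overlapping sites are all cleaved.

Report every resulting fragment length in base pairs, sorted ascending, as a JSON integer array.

Scan for sites:
  KluI (ATAGGGT, off=5): starts [47, 55, 63] → cuts [52, 60, 68]
  RvuIX (AGGA, off=4): starts [10, 18, 38, 78, 93, 96, 115, 146] → cuts [2, 14, 22, 42, 82, 97, 100, 119]
  NpsII (GTCTCG, off=2): starts [24] → cuts [26]
  SqiII (GAAAGT, off=5): starts [108, 138] → cuts [113, 143]
  YnoII (GGAGCAA, off=4): starts [39, 79, 97, 120] → cuts [43, 83, 101, 124]

Pooled cuts: [2, 14, 22, 26, 42, 43, 52, 60, 68, 82, 83, 97, 100, 101, 113, 119, 124, 143]

Fragment lengths:
  2→14: 12 bp
  14→22: 8 bp
  22→26: 4 bp
  26→42: 16 bp
  42→43: 1 bp
  43→52: 9 bp
  52→60: 8 bp
  60→68: 8 bp
  68→82: 14 bp
  82→83: 1 bp
  83→97: 14 bp
  97→100: 3 bp
  100→101: 1 bp
  101→113: 12 bp
  113→119: 6 bp
  119→124: 5 bp
  124→143: 19 bp
  143→2 (wrap): 148-143+2 = 7 bp

[1,1,1,3,4,5,6,7,8,8,8,9,12,12,14,14,16,19]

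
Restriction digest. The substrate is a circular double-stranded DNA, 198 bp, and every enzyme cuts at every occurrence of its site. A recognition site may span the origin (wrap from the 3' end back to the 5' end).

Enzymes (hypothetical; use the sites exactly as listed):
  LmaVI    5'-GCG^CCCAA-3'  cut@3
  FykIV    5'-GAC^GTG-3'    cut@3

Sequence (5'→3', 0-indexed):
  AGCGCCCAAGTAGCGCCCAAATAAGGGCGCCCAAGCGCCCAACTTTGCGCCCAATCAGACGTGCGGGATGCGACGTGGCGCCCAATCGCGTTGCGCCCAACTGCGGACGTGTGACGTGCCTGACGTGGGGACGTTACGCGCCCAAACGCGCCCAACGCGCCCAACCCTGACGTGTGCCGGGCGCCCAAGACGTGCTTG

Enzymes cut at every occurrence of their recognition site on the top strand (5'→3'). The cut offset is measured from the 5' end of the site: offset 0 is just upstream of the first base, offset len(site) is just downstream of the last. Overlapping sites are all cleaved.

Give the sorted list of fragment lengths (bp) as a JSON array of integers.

[6,7,8,8,9,9,10,11,11,11,12,12,12,13,14,14,15,16]

Site scan:
  LmaVI GCGCCCAA/3: at [1, 12, 26, 34, 46, 77, 92, 137, 147, 156, 180] ⇒ [4, 15, 29, 37, 49, 80, 95, 140, 150, 159, 183]
  FykIV GACGTG/3: at [57, 71, 105, 112, 121, 168, 188] ⇒ [60, 74, 108, 115, 124, 171, 191]

All cut coordinates (distinct, sorted): [4, 15, 29, 37, 49, 60, 74, 80, 95, 108, 115, 124, 140, 150, 159, 171, 183, 191]

Fragment lengths:
  4→15: 11 bp
  15→29: 14 bp
  29→37: 8 bp
  37→49: 12 bp
  49→60: 11 bp
  60→74: 14 bp
  74→80: 6 bp
  80→95: 15 bp
  95→108: 13 bp
  108→115: 7 bp
  115→124: 9 bp
  124→140: 16 bp
  140→150: 10 bp
  150→159: 9 bp
  159→171: 12 bp
  171→183: 12 bp
  183→191: 8 bp
  191→4 (wrap): 198-191+4 = 11 bp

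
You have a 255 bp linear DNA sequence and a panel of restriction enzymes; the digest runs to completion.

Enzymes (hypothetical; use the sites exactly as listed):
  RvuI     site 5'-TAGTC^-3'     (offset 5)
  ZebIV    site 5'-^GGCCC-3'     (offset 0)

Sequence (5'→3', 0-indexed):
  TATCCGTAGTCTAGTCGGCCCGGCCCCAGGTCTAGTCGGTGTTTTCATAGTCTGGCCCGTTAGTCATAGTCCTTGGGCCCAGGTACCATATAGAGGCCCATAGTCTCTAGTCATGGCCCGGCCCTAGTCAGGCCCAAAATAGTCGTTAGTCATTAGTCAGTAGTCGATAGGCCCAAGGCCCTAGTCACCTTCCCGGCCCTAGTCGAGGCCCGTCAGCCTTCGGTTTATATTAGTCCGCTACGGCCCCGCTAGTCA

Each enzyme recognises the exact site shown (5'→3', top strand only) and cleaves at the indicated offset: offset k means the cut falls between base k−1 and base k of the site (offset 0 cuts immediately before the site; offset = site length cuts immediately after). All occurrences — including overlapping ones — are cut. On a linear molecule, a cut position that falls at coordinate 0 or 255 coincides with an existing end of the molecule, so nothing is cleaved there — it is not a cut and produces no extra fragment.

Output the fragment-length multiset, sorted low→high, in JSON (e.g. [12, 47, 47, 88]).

Scan for sites:
  RvuI TAGTC/5: at [6, 11, 32, 47, 60, 66, 100, 107, 124, 139, 146, 153, 160, 181, 199, 230, 249] ⇒ [11, 16, 37, 52, 65, 71, 105, 112, 129, 144, 151, 158, 165, 186, 204, 235, 254]
  ZebIV GGCCC/0: at [16, 21, 53, 75, 94, 114, 119, 130, 169, 176, 194, 206, 241] ⇒ [16, 21, 53, 75, 94, 114, 119, 130, 169, 176, 194, 206, 241]

Pooled cuts: [11, 16, 21, 37, 52, 53, 65, 71, 75, 94, 105, 112, 114, 119, 129, 130, 144, 151, 158, 165, 169, 176, 186, 194, 204, 206, 235, 241, 254]

Fragments:
  [0,11): 11 bp
  [11,16): 5 bp
  [16,21): 5 bp
  [21,37): 16 bp
  [37,52): 15 bp
  [52,53): 1 bp
  [53,65): 12 bp
  [65,71): 6 bp
  [71,75): 4 bp
  [75,94): 19 bp
  [94,105): 11 bp
  [105,112): 7 bp
  [112,114): 2 bp
  [114,119): 5 bp
  [119,129): 10 bp
  [129,130): 1 bp
  [130,144): 14 bp
  [144,151): 7 bp
  [151,158): 7 bp
  [158,165): 7 bp
  [165,169): 4 bp
  [169,176): 7 bp
  [176,186): 10 bp
  [186,194): 8 bp
  [194,204): 10 bp
  [204,206): 2 bp
  [206,235): 29 bp
  [235,241): 6 bp
  [241,254): 13 bp
  [254,255): 1 bp

[1,1,1,2,2,4,4,5,5,5,6,6,7,7,7,7,7,8,10,10,10,11,11,12,13,14,15,16,19,29]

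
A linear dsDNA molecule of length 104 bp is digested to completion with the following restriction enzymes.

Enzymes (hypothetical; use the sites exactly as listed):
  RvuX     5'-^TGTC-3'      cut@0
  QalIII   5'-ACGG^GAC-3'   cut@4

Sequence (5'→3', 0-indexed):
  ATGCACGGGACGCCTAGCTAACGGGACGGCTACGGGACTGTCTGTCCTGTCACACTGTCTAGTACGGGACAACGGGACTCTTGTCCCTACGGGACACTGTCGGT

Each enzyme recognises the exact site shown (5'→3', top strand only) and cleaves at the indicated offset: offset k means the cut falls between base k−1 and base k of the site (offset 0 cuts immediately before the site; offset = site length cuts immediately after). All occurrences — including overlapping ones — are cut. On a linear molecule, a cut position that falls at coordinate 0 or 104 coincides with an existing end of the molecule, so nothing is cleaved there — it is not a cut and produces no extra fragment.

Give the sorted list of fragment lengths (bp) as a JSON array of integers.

Site scan:
  RvuX TGTC/0: at [38, 42, 47, 55, 81, 97] ⇒ [38, 42, 47, 55, 81, 97]
  QalIII ACGGGAC/4: at [4, 20, 31, 63, 71, 88] ⇒ [8, 24, 35, 67, 75, 92]

Pooled cuts: [8, 24, 35, 38, 42, 47, 55, 67, 75, 81, 92, 97]

Fragment lengths:
  [0,8): 8 bp
  [8,24): 16 bp
  [24,35): 11 bp
  [35,38): 3 bp
  [38,42): 4 bp
  [42,47): 5 bp
  [47,55): 8 bp
  [55,67): 12 bp
  [67,75): 8 bp
  [75,81): 6 bp
  [81,92): 11 bp
  [92,97): 5 bp
  [97,104): 7 bp

[3,4,5,5,6,7,8,8,8,11,11,12,16]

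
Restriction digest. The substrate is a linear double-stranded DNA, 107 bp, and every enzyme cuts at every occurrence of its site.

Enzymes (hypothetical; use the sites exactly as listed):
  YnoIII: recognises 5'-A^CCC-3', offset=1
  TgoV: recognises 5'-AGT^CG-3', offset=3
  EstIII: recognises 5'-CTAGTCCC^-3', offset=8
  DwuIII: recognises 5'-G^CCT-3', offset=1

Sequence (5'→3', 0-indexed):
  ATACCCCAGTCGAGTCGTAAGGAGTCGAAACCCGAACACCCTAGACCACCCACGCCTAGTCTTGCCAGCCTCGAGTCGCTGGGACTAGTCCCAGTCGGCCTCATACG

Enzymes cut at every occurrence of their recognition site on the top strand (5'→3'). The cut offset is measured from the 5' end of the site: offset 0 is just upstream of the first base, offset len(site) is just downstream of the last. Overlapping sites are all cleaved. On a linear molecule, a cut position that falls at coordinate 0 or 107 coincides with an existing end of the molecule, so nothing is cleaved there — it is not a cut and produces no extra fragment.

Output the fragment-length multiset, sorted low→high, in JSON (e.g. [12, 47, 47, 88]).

[3,3,3,5,5,6,7,8,8,9,10,10,14,16]

Per-enzyme occurrences:
  YnoIII (ACCC, off=1): starts [2, 29, 37, 47] → cuts [3, 30, 38, 48]
  TgoV (AGTCG, off=3): starts [7, 12, 22, 73, 92] → cuts [10, 15, 25, 76, 95]
  EstIII (CTAGTCCC, off=8): starts [84] → cuts [92]
  DwuIII (GCCT, off=1): starts [53, 67, 97] → cuts [54, 68, 98]

Pooled cuts: [3, 10, 15, 25, 30, 38, 48, 54, 68, 76, 92, 95, 98]

Fragment lengths:
  [0,3): 3 bp
  [3,10): 7 bp
  [10,15): 5 bp
  [15,25): 10 bp
  [25,30): 5 bp
  [30,38): 8 bp
  [38,48): 10 bp
  [48,54): 6 bp
  [54,68): 14 bp
  [68,76): 8 bp
  [76,92): 16 bp
  [92,95): 3 bp
  [95,98): 3 bp
  [98,107): 9 bp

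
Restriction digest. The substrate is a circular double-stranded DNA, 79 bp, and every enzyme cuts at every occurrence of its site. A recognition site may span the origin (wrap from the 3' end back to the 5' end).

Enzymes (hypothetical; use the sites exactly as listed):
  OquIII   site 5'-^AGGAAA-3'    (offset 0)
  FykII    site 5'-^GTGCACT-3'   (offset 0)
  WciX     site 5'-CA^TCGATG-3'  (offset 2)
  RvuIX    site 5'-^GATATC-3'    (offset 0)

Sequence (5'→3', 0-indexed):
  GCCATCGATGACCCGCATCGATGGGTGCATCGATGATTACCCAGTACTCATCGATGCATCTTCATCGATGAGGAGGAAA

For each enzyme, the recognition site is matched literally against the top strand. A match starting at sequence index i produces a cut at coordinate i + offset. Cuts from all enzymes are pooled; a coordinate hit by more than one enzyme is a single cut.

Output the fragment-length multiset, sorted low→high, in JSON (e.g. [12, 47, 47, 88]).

[9,10,12,13,14,21]

Site scan:
  OquIII (AGGAAA, off=0): starts [73] → cuts [73]
  FykII (GTGCACT, off=0): no sites
  WciX (CATCGATG, off=2): starts [2, 15, 27, 48, 62] → cuts [4, 17, 29, 50, 64]
  RvuIX (GATATC, off=0): no sites

Pooled cuts: [4, 17, 29, 50, 64, 73]

Fragments:
  4→17: 13 bp
  17→29: 12 bp
  29→50: 21 bp
  50→64: 14 bp
  64→73: 9 bp
  73→4 (wrap): 79-73+4 = 10 bp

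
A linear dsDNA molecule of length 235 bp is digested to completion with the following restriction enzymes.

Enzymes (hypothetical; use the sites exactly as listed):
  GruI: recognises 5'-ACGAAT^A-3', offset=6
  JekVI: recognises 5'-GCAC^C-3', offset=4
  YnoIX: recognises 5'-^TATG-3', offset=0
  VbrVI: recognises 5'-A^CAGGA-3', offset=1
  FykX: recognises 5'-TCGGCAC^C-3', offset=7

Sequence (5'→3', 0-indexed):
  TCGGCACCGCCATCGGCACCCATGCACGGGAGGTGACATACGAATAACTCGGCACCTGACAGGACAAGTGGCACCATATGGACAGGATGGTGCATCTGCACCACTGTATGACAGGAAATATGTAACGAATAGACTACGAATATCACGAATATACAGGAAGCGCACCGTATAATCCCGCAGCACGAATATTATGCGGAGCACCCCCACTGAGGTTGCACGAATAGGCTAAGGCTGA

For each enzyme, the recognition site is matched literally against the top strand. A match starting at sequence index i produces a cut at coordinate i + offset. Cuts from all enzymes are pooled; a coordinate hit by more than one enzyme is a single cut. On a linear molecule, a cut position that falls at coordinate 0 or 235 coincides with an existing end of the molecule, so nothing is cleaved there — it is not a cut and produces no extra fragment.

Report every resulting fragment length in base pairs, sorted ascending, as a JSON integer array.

Site scan:
  GruI ACGAATA/6: at [39, 124, 135, 144, 181, 216] ⇒ [45, 130, 141, 150, 187, 222]
  JekVI GCACC/4: at [3, 15, 51, 70, 97, 161, 197] ⇒ [7, 19, 55, 74, 101, 165, 201]
  YnoIX TATG/0: at [76, 106, 118, 189] ⇒ [76, 106, 118, 189]
  VbrVI ACAGGA/1: at [58, 81, 110, 152] ⇒ [59, 82, 111, 153]
  FykX TCGGCACC/7: at [0, 12, 48] ⇒ [7, 19, 55]

All cut coordinates (distinct, sorted): [7, 19, 45, 55, 59, 74, 76, 82, 101, 106, 111, 118, 130, 141, 150, 153, 165, 187, 189, 201, 222]

Fragment lengths:
  [0,7): 7 bp
  [7,19): 12 bp
  [19,45): 26 bp
  [45,55): 10 bp
  [55,59): 4 bp
  [59,74): 15 bp
  [74,76): 2 bp
  [76,82): 6 bp
  [82,101): 19 bp
  [101,106): 5 bp
  [106,111): 5 bp
  [111,118): 7 bp
  [118,130): 12 bp
  [130,141): 11 bp
  [141,150): 9 bp
  [150,153): 3 bp
  [153,165): 12 bp
  [165,187): 22 bp
  [187,189): 2 bp
  [189,201): 12 bp
  [201,222): 21 bp
  [222,235): 13 bp

[2,2,3,4,5,5,6,7,7,9,10,11,12,12,12,12,13,15,19,21,22,26]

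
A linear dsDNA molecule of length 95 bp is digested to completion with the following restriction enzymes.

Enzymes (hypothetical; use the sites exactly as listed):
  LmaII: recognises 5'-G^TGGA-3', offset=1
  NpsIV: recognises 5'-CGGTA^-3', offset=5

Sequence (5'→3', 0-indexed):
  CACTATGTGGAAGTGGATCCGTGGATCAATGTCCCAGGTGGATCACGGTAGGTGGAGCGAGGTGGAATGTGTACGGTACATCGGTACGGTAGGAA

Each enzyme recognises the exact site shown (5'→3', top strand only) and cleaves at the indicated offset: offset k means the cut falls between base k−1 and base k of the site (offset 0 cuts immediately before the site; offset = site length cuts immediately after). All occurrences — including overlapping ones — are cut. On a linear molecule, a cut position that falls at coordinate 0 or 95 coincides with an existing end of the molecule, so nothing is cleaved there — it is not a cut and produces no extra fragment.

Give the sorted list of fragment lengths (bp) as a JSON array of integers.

[2,4,5,6,7,8,8,10,12,16,17]

Scan for sites:
  LmaII (GTGGA, off=1): starts [6, 12, 20, 37, 51, 61] → cuts [7, 13, 21, 38, 52, 62]
  NpsIV (CGGTA, off=5): starts [45, 73, 81, 86] → cuts [50, 78, 86, 91]

All cut coordinates (distinct, sorted): [7, 13, 21, 38, 50, 52, 62, 78, 86, 91]

Fragments:
  [0,7): 7 bp
  [7,13): 6 bp
  [13,21): 8 bp
  [21,38): 17 bp
  [38,50): 12 bp
  [50,52): 2 bp
  [52,62): 10 bp
  [62,78): 16 bp
  [78,86): 8 bp
  [86,91): 5 bp
  [91,95): 4 bp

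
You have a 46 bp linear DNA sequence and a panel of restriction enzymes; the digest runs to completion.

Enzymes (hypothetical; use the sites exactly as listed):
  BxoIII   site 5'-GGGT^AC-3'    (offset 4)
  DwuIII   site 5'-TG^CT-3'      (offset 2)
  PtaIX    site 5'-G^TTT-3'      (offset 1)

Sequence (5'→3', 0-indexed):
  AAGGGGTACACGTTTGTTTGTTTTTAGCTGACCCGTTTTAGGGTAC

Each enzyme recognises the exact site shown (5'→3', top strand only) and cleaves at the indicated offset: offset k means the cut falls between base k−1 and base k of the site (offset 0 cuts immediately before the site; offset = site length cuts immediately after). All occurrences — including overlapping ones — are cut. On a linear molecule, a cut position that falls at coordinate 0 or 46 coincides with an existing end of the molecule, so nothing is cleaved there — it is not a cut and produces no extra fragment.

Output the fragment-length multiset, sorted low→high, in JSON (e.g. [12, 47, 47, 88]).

Per-enzyme occurrences:
  BxoIII GGGTAC/4: at [3, 40] ⇒ [7, 44]
  DwuIII (TGCT, off=2): no sites
  PtaIX GTTT/1: at [11, 15, 19, 34] ⇒ [12, 16, 20, 35]

All cut coordinates (distinct, sorted): [7, 12, 16, 20, 35, 44]

Fragments:
  [0,7): 7 bp
  [7,12): 5 bp
  [12,16): 4 bp
  [16,20): 4 bp
  [20,35): 15 bp
  [35,44): 9 bp
  [44,46): 2 bp

[2,4,4,5,7,9,15]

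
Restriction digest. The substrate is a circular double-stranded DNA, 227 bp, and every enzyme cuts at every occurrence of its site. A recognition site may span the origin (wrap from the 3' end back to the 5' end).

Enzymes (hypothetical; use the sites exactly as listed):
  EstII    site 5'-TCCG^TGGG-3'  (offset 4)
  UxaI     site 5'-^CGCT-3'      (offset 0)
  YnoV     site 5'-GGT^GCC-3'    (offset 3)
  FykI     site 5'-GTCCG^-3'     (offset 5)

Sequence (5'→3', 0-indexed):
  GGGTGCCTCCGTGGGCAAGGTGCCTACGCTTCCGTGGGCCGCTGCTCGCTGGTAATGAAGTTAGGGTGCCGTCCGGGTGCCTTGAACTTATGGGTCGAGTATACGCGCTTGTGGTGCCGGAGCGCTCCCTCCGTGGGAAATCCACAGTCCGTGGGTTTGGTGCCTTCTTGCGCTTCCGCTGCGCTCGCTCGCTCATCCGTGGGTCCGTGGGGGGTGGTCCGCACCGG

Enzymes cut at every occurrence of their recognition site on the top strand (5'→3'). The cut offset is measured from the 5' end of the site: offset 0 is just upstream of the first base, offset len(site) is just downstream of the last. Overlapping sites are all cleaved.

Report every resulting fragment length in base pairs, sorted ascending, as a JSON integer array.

Scan for sites:
  EstII (TCCGTGGG, off=4): starts [7, 30, 129, 147, 195, 203] → cuts [11, 34, 133, 151, 199, 207]
  UxaI (CGCT, off=0): starts [26, 39, 46, 105, 122, 170, 176, 181, 185, 189] → cuts [26, 39, 46, 105, 122, 170, 176, 181, 185, 189]
  YnoV (GGTGCC, off=3): starts [1, 18, 64, 75, 112, 158] → cuts [4, 21, 67, 78, 115, 161]
  FykI (GTCCG, off=5): starts [70, 146, 202, 216] → cuts [75, 151, 207, 221]

Pooled cuts: [4, 11, 21, 26, 34, 39, 46, 67, 75, 78, 105, 115, 122, 133, 151, 161, 170, 176, 181, 185, 189, 199, 207, 221]

Fragment lengths:
  4→11: 7 bp
  11→21: 10 bp
  21→26: 5 bp
  26→34: 8 bp
  34→39: 5 bp
  39→46: 7 bp
  46→67: 21 bp
  67→75: 8 bp
  75→78: 3 bp
  78→105: 27 bp
  105→115: 10 bp
  115→122: 7 bp
  122→133: 11 bp
  133→151: 18 bp
  151→161: 10 bp
  161→170: 9 bp
  170→176: 6 bp
  176→181: 5 bp
  181→185: 4 bp
  185→189: 4 bp
  189→199: 10 bp
  199→207: 8 bp
  207→221: 14 bp
  221→4 (wrap): 227-221+4 = 10 bp

[3,4,4,5,5,5,6,7,7,7,8,8,8,9,10,10,10,10,10,11,14,18,21,27]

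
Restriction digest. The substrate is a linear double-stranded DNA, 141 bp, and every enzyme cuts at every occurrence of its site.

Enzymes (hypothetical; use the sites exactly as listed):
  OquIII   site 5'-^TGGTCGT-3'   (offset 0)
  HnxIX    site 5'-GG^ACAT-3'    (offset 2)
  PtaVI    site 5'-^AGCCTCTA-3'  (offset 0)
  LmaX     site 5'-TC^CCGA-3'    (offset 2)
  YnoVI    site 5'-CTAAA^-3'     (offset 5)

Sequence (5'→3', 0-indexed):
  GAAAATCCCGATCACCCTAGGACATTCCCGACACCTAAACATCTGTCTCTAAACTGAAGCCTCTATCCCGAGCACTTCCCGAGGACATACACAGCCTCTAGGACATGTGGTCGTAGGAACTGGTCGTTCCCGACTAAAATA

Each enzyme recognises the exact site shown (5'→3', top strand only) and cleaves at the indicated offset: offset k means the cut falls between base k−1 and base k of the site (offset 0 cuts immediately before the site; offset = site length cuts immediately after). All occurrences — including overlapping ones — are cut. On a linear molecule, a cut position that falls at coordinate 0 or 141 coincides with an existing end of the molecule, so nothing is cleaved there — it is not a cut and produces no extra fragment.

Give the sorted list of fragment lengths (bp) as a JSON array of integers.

Scan for sites:
  OquIII TGGTCGT/0: at [107, 120] ⇒ [107, 120]
  HnxIX GGACAT/2: at [19, 82, 100] ⇒ [21, 84, 102]
  PtaVI AGCCTCTA/0: at [57, 92] ⇒ [57, 92]
  LmaX TCCCGA/2: at [5, 25, 65, 76, 127] ⇒ [7, 27, 67, 78, 129]
  YnoVI CTAAA/5: at [34, 48, 133] ⇒ [39, 53, 138]

All cut coordinates (distinct, sorted): [7, 21, 27, 39, 53, 57, 67, 78, 84, 92, 102, 107, 120, 129, 138]

Fragments:
  [0,7): 7 bp
  [7,21): 14 bp
  [21,27): 6 bp
  [27,39): 12 bp
  [39,53): 14 bp
  [53,57): 4 bp
  [57,67): 10 bp
  [67,78): 11 bp
  [78,84): 6 bp
  [84,92): 8 bp
  [92,102): 10 bp
  [102,107): 5 bp
  [107,120): 13 bp
  [120,129): 9 bp
  [129,138): 9 bp
  [138,141): 3 bp

[3,4,5,6,6,7,8,9,9,10,10,11,12,13,14,14]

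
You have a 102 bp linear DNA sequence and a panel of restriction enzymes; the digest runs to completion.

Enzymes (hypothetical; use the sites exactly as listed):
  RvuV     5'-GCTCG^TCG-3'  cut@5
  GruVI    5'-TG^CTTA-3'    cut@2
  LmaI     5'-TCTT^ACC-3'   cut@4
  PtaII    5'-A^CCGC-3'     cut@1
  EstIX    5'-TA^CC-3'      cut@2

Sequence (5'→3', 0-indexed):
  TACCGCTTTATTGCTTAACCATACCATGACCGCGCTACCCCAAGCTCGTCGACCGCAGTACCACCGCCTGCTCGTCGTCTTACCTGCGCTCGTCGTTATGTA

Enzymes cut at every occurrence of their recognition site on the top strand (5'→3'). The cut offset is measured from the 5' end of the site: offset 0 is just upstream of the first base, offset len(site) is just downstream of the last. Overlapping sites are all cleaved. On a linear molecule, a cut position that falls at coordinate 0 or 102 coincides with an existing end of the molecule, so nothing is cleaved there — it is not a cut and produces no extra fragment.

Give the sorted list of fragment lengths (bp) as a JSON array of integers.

[1,2,3,4,6,7,8,8,10,10,10,11,11,11]

Per-enzyme occurrences:
  RvuV (GCTCGTCG, off=5): starts [43, 69, 87] → cuts [48, 74, 92]
  GruVI (TGCTTA, off=2): starts [11] → cuts [13]
  LmaI (TCTTACC, off=4): starts [77] → cuts [81]
  PtaII (ACCGC, off=1): starts [1, 28, 51, 62] → cuts [2, 29, 52, 63]
  EstIX (TACC, off=2): starts [0, 21, 35, 58, 80] → cuts [2, 23, 37, 60, 82]

All cut coordinates (distinct, sorted): [2, 13, 23, 29, 37, 48, 52, 60, 63, 74, 81, 82, 92]

Fragment lengths:
  [0,2): 2 bp
  [2,13): 11 bp
  [13,23): 10 bp
  [23,29): 6 bp
  [29,37): 8 bp
  [37,48): 11 bp
  [48,52): 4 bp
  [52,60): 8 bp
  [60,63): 3 bp
  [63,74): 11 bp
  [74,81): 7 bp
  [81,82): 1 bp
  [82,92): 10 bp
  [92,102): 10 bp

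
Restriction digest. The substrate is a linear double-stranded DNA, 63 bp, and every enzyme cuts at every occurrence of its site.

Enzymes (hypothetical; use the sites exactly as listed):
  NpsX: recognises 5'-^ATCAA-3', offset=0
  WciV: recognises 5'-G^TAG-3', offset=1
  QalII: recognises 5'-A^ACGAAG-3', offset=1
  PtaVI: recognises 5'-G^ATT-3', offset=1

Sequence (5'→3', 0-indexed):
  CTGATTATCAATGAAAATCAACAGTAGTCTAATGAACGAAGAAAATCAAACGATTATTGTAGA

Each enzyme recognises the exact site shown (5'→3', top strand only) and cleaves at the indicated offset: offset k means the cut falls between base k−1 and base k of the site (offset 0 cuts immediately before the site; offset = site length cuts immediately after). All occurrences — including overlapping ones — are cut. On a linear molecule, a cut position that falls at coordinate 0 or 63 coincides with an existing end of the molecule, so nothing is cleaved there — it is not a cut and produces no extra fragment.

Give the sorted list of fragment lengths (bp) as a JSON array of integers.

[3,3,4,7,8,8,9,10,11]

Scan for sites:
  NpsX ATCAA/0: at [6, 16, 44] ⇒ [6, 16, 44]
  WciV GTAG/1: at [23, 58] ⇒ [24, 59]
  QalII AACGAAG/1: at [34] ⇒ [35]
  PtaVI GATT/1: at [2, 51] ⇒ [3, 52]

All cut coordinates (distinct, sorted): [3, 6, 16, 24, 35, 44, 52, 59]

Fragments:
  [0,3): 3 bp
  [3,6): 3 bp
  [6,16): 10 bp
  [16,24): 8 bp
  [24,35): 11 bp
  [35,44): 9 bp
  [44,52): 8 bp
  [52,59): 7 bp
  [59,63): 4 bp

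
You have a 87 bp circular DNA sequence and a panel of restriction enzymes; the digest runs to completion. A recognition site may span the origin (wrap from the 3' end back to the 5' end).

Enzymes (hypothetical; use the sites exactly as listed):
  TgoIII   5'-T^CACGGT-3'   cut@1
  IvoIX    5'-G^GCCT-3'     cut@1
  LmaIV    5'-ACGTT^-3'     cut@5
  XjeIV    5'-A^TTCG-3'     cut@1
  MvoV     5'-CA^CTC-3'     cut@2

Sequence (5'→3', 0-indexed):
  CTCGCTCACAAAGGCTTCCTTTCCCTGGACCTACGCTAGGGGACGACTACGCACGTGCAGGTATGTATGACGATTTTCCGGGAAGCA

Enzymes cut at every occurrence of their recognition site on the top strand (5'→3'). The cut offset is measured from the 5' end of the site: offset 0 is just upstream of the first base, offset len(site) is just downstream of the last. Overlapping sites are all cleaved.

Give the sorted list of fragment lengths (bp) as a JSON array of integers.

Per-enzyme occurrences:
  TgoIII (TCACGGT, off=1): no sites
  IvoIX (GGCCT, off=1): no sites
  LmaIV (ACGTT, off=5): no sites
  XjeIV (ATTCG, off=1): no sites
  MvoV CACTC/2: at [85] ⇒ [0]

Pooled cuts: [0]

Fragments:
  0→0 (wrap): 87-0+0 = 87 bp

[87]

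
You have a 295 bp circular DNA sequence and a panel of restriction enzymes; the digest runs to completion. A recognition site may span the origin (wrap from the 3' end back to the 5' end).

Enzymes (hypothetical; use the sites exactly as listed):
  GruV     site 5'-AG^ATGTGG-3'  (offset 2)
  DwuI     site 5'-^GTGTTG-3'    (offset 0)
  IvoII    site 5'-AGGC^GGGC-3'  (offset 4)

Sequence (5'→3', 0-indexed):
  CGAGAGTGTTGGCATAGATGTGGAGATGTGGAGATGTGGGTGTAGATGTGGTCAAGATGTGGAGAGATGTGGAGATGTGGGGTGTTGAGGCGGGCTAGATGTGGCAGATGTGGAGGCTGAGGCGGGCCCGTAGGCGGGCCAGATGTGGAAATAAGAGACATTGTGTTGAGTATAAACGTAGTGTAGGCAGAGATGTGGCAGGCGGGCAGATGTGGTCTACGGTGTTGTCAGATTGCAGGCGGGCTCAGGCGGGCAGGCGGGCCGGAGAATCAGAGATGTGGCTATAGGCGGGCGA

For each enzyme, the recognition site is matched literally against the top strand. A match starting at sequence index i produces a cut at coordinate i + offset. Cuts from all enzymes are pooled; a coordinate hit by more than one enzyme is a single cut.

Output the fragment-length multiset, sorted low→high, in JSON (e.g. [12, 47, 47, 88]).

Per-enzyme occurrences:
  GruV (AGATGTGG, off=2): starts [15, 23, 31, 43, 54, 64, 72, 96, 105, 140, 190, 207, 273] → cuts [17, 25, 33, 45, 56, 66, 74, 98, 107, 142, 192, 209, 275]
  DwuI (GTGTTG, off=0): starts [5, 81, 162, 221] → cuts [5, 81, 162, 221]
  IvoII (AGGCGGGC, off=4): starts [87, 119, 131, 199, 236, 246, 254, 285] → cuts [91, 123, 135, 203, 240, 250, 258, 289]

All cut coordinates (distinct, sorted): [5, 17, 25, 33, 45, 56, 66, 74, 81, 91, 98, 107, 123, 135, 142, 162, 192, 203, 209, 221, 240, 250, 258, 275, 289]

Fragments:
  5→17: 12 bp
  17→25: 8 bp
  25→33: 8 bp
  33→45: 12 bp
  45→56: 11 bp
  56→66: 10 bp
  66→74: 8 bp
  74→81: 7 bp
  81→91: 10 bp
  91→98: 7 bp
  98→107: 9 bp
  107→123: 16 bp
  123→135: 12 bp
  135→142: 7 bp
  142→162: 20 bp
  162→192: 30 bp
  192→203: 11 bp
  203→209: 6 bp
  209→221: 12 bp
  221→240: 19 bp
  240→250: 10 bp
  250→258: 8 bp
  258→275: 17 bp
  275→289: 14 bp
  289→5 (wrap): 295-289+5 = 11 bp

[6,7,7,7,8,8,8,8,9,10,10,10,11,11,11,12,12,12,12,14,16,17,19,20,30]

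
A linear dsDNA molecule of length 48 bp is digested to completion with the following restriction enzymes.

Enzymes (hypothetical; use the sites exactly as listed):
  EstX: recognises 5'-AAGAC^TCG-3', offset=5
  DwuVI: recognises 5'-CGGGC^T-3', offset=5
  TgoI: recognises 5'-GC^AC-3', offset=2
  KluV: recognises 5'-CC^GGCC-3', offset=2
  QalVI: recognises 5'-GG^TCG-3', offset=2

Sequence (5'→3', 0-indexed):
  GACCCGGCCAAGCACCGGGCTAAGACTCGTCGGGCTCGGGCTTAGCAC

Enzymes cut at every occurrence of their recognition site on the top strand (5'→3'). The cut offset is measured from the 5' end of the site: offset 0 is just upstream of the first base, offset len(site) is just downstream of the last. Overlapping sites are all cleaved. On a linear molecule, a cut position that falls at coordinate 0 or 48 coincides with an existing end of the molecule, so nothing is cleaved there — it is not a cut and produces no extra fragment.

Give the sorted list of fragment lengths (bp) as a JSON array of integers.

Site scan:
  EstX (AAGACTCG, off=5): starts [21] → cuts [26]
  DwuVI (CGGGCT, off=5): starts [15, 30, 36] → cuts [20, 35, 41]
  TgoI (GCAC, off=2): starts [11, 44] → cuts [13, 46]
  KluV (CCGGCC, off=2): starts [3] → cuts [5]
  QalVI (GGTCG, off=2): no sites

Pooled cuts: [5, 13, 20, 26, 35, 41, 46]

Fragment lengths:
  [0,5): 5 bp
  [5,13): 8 bp
  [13,20): 7 bp
  [20,26): 6 bp
  [26,35): 9 bp
  [35,41): 6 bp
  [41,46): 5 bp
  [46,48): 2 bp

[2,5,5,6,6,7,8,9]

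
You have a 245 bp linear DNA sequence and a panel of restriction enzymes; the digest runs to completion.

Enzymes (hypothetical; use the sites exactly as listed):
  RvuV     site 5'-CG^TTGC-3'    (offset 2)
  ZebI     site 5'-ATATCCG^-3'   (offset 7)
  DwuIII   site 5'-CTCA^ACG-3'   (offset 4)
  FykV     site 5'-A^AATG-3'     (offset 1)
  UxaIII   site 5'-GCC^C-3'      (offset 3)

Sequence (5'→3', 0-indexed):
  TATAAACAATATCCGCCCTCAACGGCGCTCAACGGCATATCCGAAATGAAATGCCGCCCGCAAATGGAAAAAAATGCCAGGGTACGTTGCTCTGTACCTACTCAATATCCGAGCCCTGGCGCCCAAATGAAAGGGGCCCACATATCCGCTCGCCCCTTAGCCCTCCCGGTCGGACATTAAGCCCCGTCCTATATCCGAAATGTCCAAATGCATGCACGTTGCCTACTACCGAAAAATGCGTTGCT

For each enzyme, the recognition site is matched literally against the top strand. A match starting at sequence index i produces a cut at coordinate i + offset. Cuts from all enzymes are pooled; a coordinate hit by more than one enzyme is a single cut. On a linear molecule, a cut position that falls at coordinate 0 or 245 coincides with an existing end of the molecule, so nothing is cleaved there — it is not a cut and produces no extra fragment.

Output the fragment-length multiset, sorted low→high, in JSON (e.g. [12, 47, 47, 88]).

[1,1,2,2,4,4,4,5,5,6,6,8,8,8,9,10,10,10,12,12,13,14,14,15,16,21,25]

Per-enzyme occurrences:
  RvuV (CGTTGC, off=2): starts [84, 216, 238] → cuts [86, 218, 240]
  ZebI (ATATCCG, off=7): starts [8, 36, 104, 141, 190] → cuts [15, 43, 111, 148, 197]
  DwuIII (CTCAACG, off=4): starts [17, 27] → cuts [21, 31]
  FykV (AAATG, off=1): starts [43, 48, 61, 71, 124, 197, 205, 233] → cuts [44, 49, 62, 72, 125, 198, 206, 234]
  UxaIII (GCCC, off=3): starts [14, 55, 112, 120, 135, 151, 159, 180] → cuts [17, 58, 115, 123, 138, 154, 162, 183]

Pooled cuts: [15, 17, 21, 31, 43, 44, 49, 58, 62, 72, 86, 111, 115, 123, 125, 138, 148, 154, 162, 183, 197, 198, 206, 218, 234, 240]

Fragment lengths:
  [0,15): 15 bp
  [15,17): 2 bp
  [17,21): 4 bp
  [21,31): 10 bp
  [31,43): 12 bp
  [43,44): 1 bp
  [44,49): 5 bp
  [49,58): 9 bp
  [58,62): 4 bp
  [62,72): 10 bp
  [72,86): 14 bp
  [86,111): 25 bp
  [111,115): 4 bp
  [115,123): 8 bp
  [123,125): 2 bp
  [125,138): 13 bp
  [138,148): 10 bp
  [148,154): 6 bp
  [154,162): 8 bp
  [162,183): 21 bp
  [183,197): 14 bp
  [197,198): 1 bp
  [198,206): 8 bp
  [206,218): 12 bp
  [218,234): 16 bp
  [234,240): 6 bp
  [240,245): 5 bp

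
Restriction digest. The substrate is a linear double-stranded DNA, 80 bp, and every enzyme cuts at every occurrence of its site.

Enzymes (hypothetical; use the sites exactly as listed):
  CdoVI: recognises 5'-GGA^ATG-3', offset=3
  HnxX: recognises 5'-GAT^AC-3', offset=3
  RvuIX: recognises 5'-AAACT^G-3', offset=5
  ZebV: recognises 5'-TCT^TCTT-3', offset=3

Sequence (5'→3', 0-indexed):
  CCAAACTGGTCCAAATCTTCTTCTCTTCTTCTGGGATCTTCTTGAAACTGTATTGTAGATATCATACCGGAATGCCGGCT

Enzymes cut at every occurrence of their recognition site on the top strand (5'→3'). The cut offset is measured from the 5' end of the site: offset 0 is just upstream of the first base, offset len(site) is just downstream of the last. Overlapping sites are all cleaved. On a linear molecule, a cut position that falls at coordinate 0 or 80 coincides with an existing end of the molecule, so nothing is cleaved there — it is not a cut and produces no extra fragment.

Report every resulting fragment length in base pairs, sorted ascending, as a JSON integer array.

[7,8,9,10,11,13,22]

Scan for sites:
  CdoVI GGAATG/3: at [68] ⇒ [71]
  HnxX (GATAC, off=3): no sites
  RvuIX AAACTG/5: at [2, 44] ⇒ [7, 49]
  ZebV TCTTCTT/3: at [15, 23, 36] ⇒ [18, 26, 39]

All cut coordinates (distinct, sorted): [7, 18, 26, 39, 49, 71]

Fragment lengths:
  [0,7): 7 bp
  [7,18): 11 bp
  [18,26): 8 bp
  [26,39): 13 bp
  [39,49): 10 bp
  [49,71): 22 bp
  [71,80): 9 bp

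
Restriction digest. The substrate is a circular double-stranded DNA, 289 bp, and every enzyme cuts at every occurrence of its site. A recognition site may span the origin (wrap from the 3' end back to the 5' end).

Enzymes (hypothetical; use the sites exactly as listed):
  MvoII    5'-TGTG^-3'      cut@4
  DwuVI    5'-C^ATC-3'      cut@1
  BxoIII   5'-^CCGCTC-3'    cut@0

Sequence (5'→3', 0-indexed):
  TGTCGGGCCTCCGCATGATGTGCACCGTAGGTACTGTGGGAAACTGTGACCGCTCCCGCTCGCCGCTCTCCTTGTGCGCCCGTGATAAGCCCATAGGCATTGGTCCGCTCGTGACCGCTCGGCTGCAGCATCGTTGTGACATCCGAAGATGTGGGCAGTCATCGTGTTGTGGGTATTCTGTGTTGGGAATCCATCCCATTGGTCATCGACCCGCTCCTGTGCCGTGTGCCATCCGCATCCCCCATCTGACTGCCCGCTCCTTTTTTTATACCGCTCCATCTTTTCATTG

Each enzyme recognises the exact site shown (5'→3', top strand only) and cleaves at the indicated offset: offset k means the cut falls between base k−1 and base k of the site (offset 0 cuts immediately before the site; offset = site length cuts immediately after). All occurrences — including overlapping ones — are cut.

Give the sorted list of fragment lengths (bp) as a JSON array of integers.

Site scan:
  MvoII TGTG/4: at [18, 34, 44, 72, 134, 149, 167, 178, 217, 224, 287] ⇒ [2, 22, 38, 48, 76, 138, 153, 171, 182, 221, 228]
  DwuVI CATC/1: at [128, 139, 159, 191, 203, 229, 235, 242, 276] ⇒ [129, 140, 160, 192, 204, 230, 236, 243, 277]
  BxoIII CCGCTC/0: at [49, 55, 62, 104, 114, 210, 253, 270] ⇒ [49, 55, 62, 104, 114, 210, 253, 270]

All cut coordinates (distinct, sorted): [2, 22, 38, 48, 49, 55, 62, 76, 104, 114, 129, 138, 140, 153, 160, 171, 182, 192, 204, 210, 221, 228, 230, 236, 243, 253, 270, 277]

Fragment lengths:
  2→22: 20 bp
  22→38: 16 bp
  38→48: 10 bp
  48→49: 1 bp
  49→55: 6 bp
  55→62: 7 bp
  62→76: 14 bp
  76→104: 28 bp
  104→114: 10 bp
  114→129: 15 bp
  129→138: 9 bp
  138→140: 2 bp
  140→153: 13 bp
  153→160: 7 bp
  160→171: 11 bp
  171→182: 11 bp
  182→192: 10 bp
  192→204: 12 bp
  204→210: 6 bp
  210→221: 11 bp
  221→228: 7 bp
  228→230: 2 bp
  230→236: 6 bp
  236→243: 7 bp
  243→253: 10 bp
  253→270: 17 bp
  270→277: 7 bp
  277→2 (wrap): 289-277+2 = 14 bp

[1,2,2,6,6,6,7,7,7,7,7,9,10,10,10,10,11,11,11,12,13,14,14,15,16,17,20,28]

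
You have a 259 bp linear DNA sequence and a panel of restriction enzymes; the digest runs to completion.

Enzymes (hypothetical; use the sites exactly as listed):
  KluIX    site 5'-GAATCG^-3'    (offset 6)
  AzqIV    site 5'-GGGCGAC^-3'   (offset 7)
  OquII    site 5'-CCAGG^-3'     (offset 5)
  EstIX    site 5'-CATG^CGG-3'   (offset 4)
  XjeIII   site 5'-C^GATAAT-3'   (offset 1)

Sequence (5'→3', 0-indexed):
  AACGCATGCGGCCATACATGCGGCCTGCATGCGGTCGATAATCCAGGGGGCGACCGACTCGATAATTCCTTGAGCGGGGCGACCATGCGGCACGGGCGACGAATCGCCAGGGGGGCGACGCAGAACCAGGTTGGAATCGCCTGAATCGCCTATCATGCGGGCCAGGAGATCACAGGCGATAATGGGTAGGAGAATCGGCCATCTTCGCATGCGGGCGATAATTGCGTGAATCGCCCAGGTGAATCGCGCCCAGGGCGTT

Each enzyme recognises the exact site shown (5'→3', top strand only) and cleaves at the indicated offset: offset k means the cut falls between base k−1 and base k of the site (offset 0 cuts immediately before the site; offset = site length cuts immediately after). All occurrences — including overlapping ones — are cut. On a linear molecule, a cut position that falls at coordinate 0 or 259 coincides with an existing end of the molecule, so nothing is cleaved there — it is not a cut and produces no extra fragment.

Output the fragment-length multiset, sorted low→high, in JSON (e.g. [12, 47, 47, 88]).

Site scan:
  KluIX (GAATCG, off=6): starts [100, 133, 142, 191, 227, 240] → cuts [106, 139, 148, 197, 233, 246]
  AzqIV (GGGCGAC, off=7): starts [47, 76, 93, 112] → cuts [54, 83, 100, 119]
  OquII (CCAGG, off=5): starts [42, 106, 125, 161, 234, 249] → cuts [47, 111, 130, 166, 239, 254]
  EstIX (CATGCGG, off=4): starts [4, 16, 27, 83, 153, 207] → cuts [8, 20, 31, 87, 157, 211]
  XjeIII (CGATAAT, off=1): starts [35, 59, 176, 215] → cuts [36, 60, 177, 216]

All cut coordinates (distinct, sorted): [8, 20, 31, 36, 47, 54, 60, 83, 87, 100, 106, 111, 119, 130, 139, 148, 157, 166, 177, 197, 211, 216, 233, 239, 246, 254]

Fragment lengths:
  [0,8): 8 bp
  [8,20): 12 bp
  [20,31): 11 bp
  [31,36): 5 bp
  [36,47): 11 bp
  [47,54): 7 bp
  [54,60): 6 bp
  [60,83): 23 bp
  [83,87): 4 bp
  [87,100): 13 bp
  [100,106): 6 bp
  [106,111): 5 bp
  [111,119): 8 bp
  [119,130): 11 bp
  [130,139): 9 bp
  [139,148): 9 bp
  [148,157): 9 bp
  [157,166): 9 bp
  [166,177): 11 bp
  [177,197): 20 bp
  [197,211): 14 bp
  [211,216): 5 bp
  [216,233): 17 bp
  [233,239): 6 bp
  [239,246): 7 bp
  [246,254): 8 bp
  [254,259): 5 bp

[4,5,5,5,5,6,6,6,7,7,8,8,8,9,9,9,9,11,11,11,11,12,13,14,17,20,23]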